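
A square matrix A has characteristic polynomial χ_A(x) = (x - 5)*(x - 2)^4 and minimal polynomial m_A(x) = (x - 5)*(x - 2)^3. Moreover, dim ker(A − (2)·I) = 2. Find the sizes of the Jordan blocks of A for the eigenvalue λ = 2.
Block sizes for λ = 2: [3, 1]

Step 1 — from the characteristic polynomial, algebraic multiplicity of λ = 2 is 4. From dim ker(A − (2)·I) = 2, there are exactly 2 Jordan blocks for λ = 2.
Step 2 — from the minimal polynomial, the factor (x − 2)^3 tells us the largest block for λ = 2 has size 3.
Step 3 — with total size 4, 2 blocks, and largest block 3, the block sizes (in nonincreasing order) are [3, 1].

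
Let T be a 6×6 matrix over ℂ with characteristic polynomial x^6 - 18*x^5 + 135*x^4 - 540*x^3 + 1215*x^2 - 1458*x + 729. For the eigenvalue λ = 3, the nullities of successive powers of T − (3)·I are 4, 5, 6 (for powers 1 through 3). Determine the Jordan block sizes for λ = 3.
Block sizes for λ = 3: [3, 1, 1, 1]

From the dimensions of kernels of powers, the number of Jordan blocks of size at least j is d_j − d_{j−1} where d_j = dim ker(N^j) (with d_0 = 0). Computing the differences gives [4, 1, 1].
The number of blocks of size exactly k is (#blocks of size ≥ k) − (#blocks of size ≥ k + 1), so the partition is: 3 block(s) of size 1, 1 block(s) of size 3.
In nonincreasing order the block sizes are [3, 1, 1, 1].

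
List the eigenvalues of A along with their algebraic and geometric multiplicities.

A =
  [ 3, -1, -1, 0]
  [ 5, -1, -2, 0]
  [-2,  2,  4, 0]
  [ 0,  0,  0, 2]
λ = 2: alg = 4, geom = 2

Step 1 — factor the characteristic polynomial to read off the algebraic multiplicities:
  χ_A(x) = (x - 2)^4

Step 2 — compute geometric multiplicities via the rank-nullity identity g(λ) = n − rank(A − λI):
  rank(A − (2)·I) = 2, so dim ker(A − (2)·I) = n − 2 = 2

Summary:
  λ = 2: algebraic multiplicity = 4, geometric multiplicity = 2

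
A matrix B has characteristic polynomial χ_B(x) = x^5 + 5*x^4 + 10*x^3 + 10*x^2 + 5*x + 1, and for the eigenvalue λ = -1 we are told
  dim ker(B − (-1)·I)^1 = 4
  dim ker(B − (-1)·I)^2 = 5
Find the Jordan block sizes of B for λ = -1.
Block sizes for λ = -1: [2, 1, 1, 1]

From the dimensions of kernels of powers, the number of Jordan blocks of size at least j is d_j − d_{j−1} where d_j = dim ker(N^j) (with d_0 = 0). Computing the differences gives [4, 1].
The number of blocks of size exactly k is (#blocks of size ≥ k) − (#blocks of size ≥ k + 1), so the partition is: 3 block(s) of size 1, 1 block(s) of size 2.
In nonincreasing order the block sizes are [2, 1, 1, 1].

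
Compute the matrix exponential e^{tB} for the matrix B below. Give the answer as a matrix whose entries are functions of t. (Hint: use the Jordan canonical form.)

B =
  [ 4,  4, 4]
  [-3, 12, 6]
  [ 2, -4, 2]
e^{tB} =
  [-2*t*exp(6*t) + exp(6*t), 4*t*exp(6*t), 4*t*exp(6*t)]
  [-3*t*exp(6*t), 6*t*exp(6*t) + exp(6*t), 6*t*exp(6*t)]
  [2*t*exp(6*t), -4*t*exp(6*t), -4*t*exp(6*t) + exp(6*t)]

Strategy: write B = P · J · P⁻¹ where J is a Jordan canonical form, so e^{tB} = P · e^{tJ} · P⁻¹, and e^{tJ} can be computed block-by-block.

B has Jordan form
J =
  [6, 1, 0]
  [0, 6, 0]
  [0, 0, 6]
(up to reordering of blocks).

Per-block formulas:
  For a 1×1 block at λ = 6: exp(t · [6]) = [e^(6t)].
  For a 2×2 Jordan block J_2(6): exp(t · J_2(6)) = e^(6t)·(I + t·N), where N is the 2×2 nilpotent shift.

After assembling e^{tJ} and conjugating by P, we get:

e^{tB} =
  [-2*t*exp(6*t) + exp(6*t), 4*t*exp(6*t), 4*t*exp(6*t)]
  [-3*t*exp(6*t), 6*t*exp(6*t) + exp(6*t), 6*t*exp(6*t)]
  [2*t*exp(6*t), -4*t*exp(6*t), -4*t*exp(6*t) + exp(6*t)]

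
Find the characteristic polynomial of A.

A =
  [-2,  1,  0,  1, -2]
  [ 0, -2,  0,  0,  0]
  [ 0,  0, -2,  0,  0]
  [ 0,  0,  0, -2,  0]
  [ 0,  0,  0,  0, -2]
x^5 + 10*x^4 + 40*x^3 + 80*x^2 + 80*x + 32

Expanding det(x·I − A) (e.g. by cofactor expansion or by noting that A is similar to its Jordan form J, which has the same characteristic polynomial as A) gives
  χ_A(x) = x^5 + 10*x^4 + 40*x^3 + 80*x^2 + 80*x + 32
which factors as (x + 2)^5. The eigenvalues (with algebraic multiplicities) are λ = -2 with multiplicity 5.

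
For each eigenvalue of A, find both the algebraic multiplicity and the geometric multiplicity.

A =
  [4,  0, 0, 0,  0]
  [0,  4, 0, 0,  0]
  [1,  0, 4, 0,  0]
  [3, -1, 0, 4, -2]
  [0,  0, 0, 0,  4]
λ = 4: alg = 5, geom = 3

Step 1 — factor the characteristic polynomial to read off the algebraic multiplicities:
  χ_A(x) = (x - 4)^5

Step 2 — compute geometric multiplicities via the rank-nullity identity g(λ) = n − rank(A − λI):
  rank(A − (4)·I) = 2, so dim ker(A − (4)·I) = n − 2 = 3

Summary:
  λ = 4: algebraic multiplicity = 5, geometric multiplicity = 3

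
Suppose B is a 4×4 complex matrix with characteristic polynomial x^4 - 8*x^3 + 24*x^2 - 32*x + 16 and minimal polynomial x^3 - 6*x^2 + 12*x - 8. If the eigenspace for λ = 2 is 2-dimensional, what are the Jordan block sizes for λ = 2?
Block sizes for λ = 2: [3, 1]

Step 1 — from the characteristic polynomial, algebraic multiplicity of λ = 2 is 4. From dim ker(B − (2)·I) = 2, there are exactly 2 Jordan blocks for λ = 2.
Step 2 — from the minimal polynomial, the factor (x − 2)^3 tells us the largest block for λ = 2 has size 3.
Step 3 — with total size 4, 2 blocks, and largest block 3, the block sizes (in nonincreasing order) are [3, 1].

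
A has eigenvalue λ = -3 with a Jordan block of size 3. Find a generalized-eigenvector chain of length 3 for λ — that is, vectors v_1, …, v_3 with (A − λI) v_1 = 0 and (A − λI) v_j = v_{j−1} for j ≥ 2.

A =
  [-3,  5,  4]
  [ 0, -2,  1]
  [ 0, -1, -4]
A Jordan chain for λ = -3 of length 3:
v_1 = (1, 0, 0)ᵀ
v_2 = (5, 1, -1)ᵀ
v_3 = (0, 1, 0)ᵀ

Let N = A − (-3)·I. We want v_3 with N^3 v_3 = 0 but N^2 v_3 ≠ 0; then v_{j-1} := N · v_j for j = 3, …, 2.

Pick v_3 = (0, 1, 0)ᵀ.
Then v_2 = N · v_3 = (5, 1, -1)ᵀ.
Then v_1 = N · v_2 = (1, 0, 0)ᵀ.

Sanity check: (A − (-3)·I) v_1 = (0, 0, 0)ᵀ = 0. ✓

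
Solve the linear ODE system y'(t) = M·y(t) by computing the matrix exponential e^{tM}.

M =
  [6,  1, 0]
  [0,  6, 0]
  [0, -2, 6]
e^{tM} =
  [exp(6*t), t*exp(6*t), 0]
  [0, exp(6*t), 0]
  [0, -2*t*exp(6*t), exp(6*t)]

Strategy: write M = P · J · P⁻¹ where J is a Jordan canonical form, so e^{tM} = P · e^{tJ} · P⁻¹, and e^{tJ} can be computed block-by-block.

M has Jordan form
J =
  [6, 1, 0]
  [0, 6, 0]
  [0, 0, 6]
(up to reordering of blocks).

Per-block formulas:
  For a 2×2 Jordan block J_2(6): exp(t · J_2(6)) = e^(6t)·(I + t·N), where N is the 2×2 nilpotent shift.
  For a 1×1 block at λ = 6: exp(t · [6]) = [e^(6t)].

After assembling e^{tJ} and conjugating by P, we get:

e^{tM} =
  [exp(6*t), t*exp(6*t), 0]
  [0, exp(6*t), 0]
  [0, -2*t*exp(6*t), exp(6*t)]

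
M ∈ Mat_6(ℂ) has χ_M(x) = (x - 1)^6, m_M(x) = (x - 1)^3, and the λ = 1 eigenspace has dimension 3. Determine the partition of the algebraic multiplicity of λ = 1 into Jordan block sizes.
Block sizes for λ = 1: [3, 2, 1]

Step 1 — from the characteristic polynomial, algebraic multiplicity of λ = 1 is 6. From dim ker(M − (1)·I) = 3, there are exactly 3 Jordan blocks for λ = 1.
Step 2 — from the minimal polynomial, the factor (x − 1)^3 tells us the largest block for λ = 1 has size 3.
Step 3 — with total size 6, 3 blocks, and largest block 3, the block sizes (in nonincreasing order) are [3, 2, 1].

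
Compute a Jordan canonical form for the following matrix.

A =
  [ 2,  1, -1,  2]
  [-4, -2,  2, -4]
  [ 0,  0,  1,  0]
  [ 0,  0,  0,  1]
J_2(0) ⊕ J_1(1) ⊕ J_1(1)

The characteristic polynomial is
  det(x·I − A) = x^4 - 2*x^3 + x^2 = x^2*(x - 1)^2

Eigenvalues and multiplicities (the geometric multiplicity of λ is n − rank(A − λI), which equals the number of Jordan blocks for λ):
  λ = 0: algebraic multiplicity = 2, geometric multiplicity = 1
  λ = 1: algebraic multiplicity = 2, geometric multiplicity = 2

Determining the block sizes for each eigenvalue:
  λ = 0: one block (gm = 1), so the single block has size am = 2 → block sizes [2]
  λ = 1: gm = am = 2, so every block has size 1 → block sizes [1, 1]

Assembling the blocks gives a Jordan form
J =
  [0, 1, 0, 0]
  [0, 0, 0, 0]
  [0, 0, 1, 0]
  [0, 0, 0, 1]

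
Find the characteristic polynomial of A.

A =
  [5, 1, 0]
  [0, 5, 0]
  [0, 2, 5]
x^3 - 15*x^2 + 75*x - 125

Expanding det(x·I − A) (e.g. by cofactor expansion or by noting that A is similar to its Jordan form J, which has the same characteristic polynomial as A) gives
  χ_A(x) = x^3 - 15*x^2 + 75*x - 125
which factors as (x - 5)^3. The eigenvalues (with algebraic multiplicities) are λ = 5 with multiplicity 3.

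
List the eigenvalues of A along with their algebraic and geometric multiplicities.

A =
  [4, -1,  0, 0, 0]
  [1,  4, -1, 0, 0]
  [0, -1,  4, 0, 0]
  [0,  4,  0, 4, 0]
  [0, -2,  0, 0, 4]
λ = 4: alg = 5, geom = 3

Step 1 — factor the characteristic polynomial to read off the algebraic multiplicities:
  χ_A(x) = (x - 4)^5

Step 2 — compute geometric multiplicities via the rank-nullity identity g(λ) = n − rank(A − λI):
  rank(A − (4)·I) = 2, so dim ker(A − (4)·I) = n − 2 = 3

Summary:
  λ = 4: algebraic multiplicity = 5, geometric multiplicity = 3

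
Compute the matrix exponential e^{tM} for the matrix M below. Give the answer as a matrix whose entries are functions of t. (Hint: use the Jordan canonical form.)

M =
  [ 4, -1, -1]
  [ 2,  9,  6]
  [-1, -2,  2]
e^{tM} =
  [-t*exp(5*t) + exp(5*t), -t^2*exp(5*t)/2 - t*exp(5*t), -t^2*exp(5*t) - t*exp(5*t)]
  [2*t*exp(5*t), t^2*exp(5*t) + 4*t*exp(5*t) + exp(5*t), 2*t^2*exp(5*t) + 6*t*exp(5*t)]
  [-t*exp(5*t), -t^2*exp(5*t)/2 - 2*t*exp(5*t), -t^2*exp(5*t) - 3*t*exp(5*t) + exp(5*t)]

Strategy: write M = P · J · P⁻¹ where J is a Jordan canonical form, so e^{tM} = P · e^{tJ} · P⁻¹, and e^{tJ} can be computed block-by-block.

M has Jordan form
J =
  [5, 1, 0]
  [0, 5, 1]
  [0, 0, 5]
(up to reordering of blocks).

Per-block formulas:
  For a 3×3 Jordan block J_3(5): exp(t · J_3(5)) = e^(5t)·(I + t·N + (t^2/2)·N^2), where N is the 3×3 nilpotent shift.

After assembling e^{tJ} and conjugating by P, we get:

e^{tM} =
  [-t*exp(5*t) + exp(5*t), -t^2*exp(5*t)/2 - t*exp(5*t), -t^2*exp(5*t) - t*exp(5*t)]
  [2*t*exp(5*t), t^2*exp(5*t) + 4*t*exp(5*t) + exp(5*t), 2*t^2*exp(5*t) + 6*t*exp(5*t)]
  [-t*exp(5*t), -t^2*exp(5*t)/2 - 2*t*exp(5*t), -t^2*exp(5*t) - 3*t*exp(5*t) + exp(5*t)]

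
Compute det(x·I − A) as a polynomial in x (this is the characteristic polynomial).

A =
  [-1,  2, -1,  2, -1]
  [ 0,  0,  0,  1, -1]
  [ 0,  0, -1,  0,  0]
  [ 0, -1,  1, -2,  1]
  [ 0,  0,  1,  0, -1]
x^5 + 5*x^4 + 10*x^3 + 10*x^2 + 5*x + 1

Expanding det(x·I − A) (e.g. by cofactor expansion or by noting that A is similar to its Jordan form J, which has the same characteristic polynomial as A) gives
  χ_A(x) = x^5 + 5*x^4 + 10*x^3 + 10*x^2 + 5*x + 1
which factors as (x + 1)^5. The eigenvalues (with algebraic multiplicities) are λ = -1 with multiplicity 5.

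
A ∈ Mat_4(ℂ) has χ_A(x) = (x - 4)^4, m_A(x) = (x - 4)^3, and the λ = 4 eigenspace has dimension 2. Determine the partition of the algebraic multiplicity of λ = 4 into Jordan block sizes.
Block sizes for λ = 4: [3, 1]

Step 1 — from the characteristic polynomial, algebraic multiplicity of λ = 4 is 4. From dim ker(A − (4)·I) = 2, there are exactly 2 Jordan blocks for λ = 4.
Step 2 — from the minimal polynomial, the factor (x − 4)^3 tells us the largest block for λ = 4 has size 3.
Step 3 — with total size 4, 2 blocks, and largest block 3, the block sizes (in nonincreasing order) are [3, 1].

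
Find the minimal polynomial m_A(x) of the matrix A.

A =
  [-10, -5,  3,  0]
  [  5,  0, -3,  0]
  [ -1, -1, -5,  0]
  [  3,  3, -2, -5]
x^3 + 15*x^2 + 75*x + 125

The characteristic polynomial is χ_A(x) = (x + 5)^4, so the eigenvalues are known. The minimal polynomial is
  m_A(x) = Π_λ (x − λ)^{k_λ}
where k_λ is the size of the *largest* Jordan block for λ (equivalently, the smallest k with (A − λI)^k v = 0 for every generalised eigenvector v of λ).

  λ = -5: largest Jordan block has size 3, contributing (x + 5)^3

So m_A(x) = (x + 5)^3 = x^3 + 15*x^2 + 75*x + 125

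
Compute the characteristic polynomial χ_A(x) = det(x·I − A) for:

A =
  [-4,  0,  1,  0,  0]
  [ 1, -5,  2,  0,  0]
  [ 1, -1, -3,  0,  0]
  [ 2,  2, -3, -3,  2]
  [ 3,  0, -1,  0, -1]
x^5 + 16*x^4 + 99*x^3 + 292*x^2 + 400*x + 192

Expanding det(x·I − A) (e.g. by cofactor expansion or by noting that A is similar to its Jordan form J, which has the same characteristic polynomial as A) gives
  χ_A(x) = x^5 + 16*x^4 + 99*x^3 + 292*x^2 + 400*x + 192
which factors as (x + 1)*(x + 3)*(x + 4)^3. The eigenvalues (with algebraic multiplicities) are λ = -4 with multiplicity 3, λ = -3 with multiplicity 1, λ = -1 with multiplicity 1.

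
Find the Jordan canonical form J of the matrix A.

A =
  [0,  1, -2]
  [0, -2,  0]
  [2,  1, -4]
J_2(-2) ⊕ J_1(-2)

The characteristic polynomial is
  det(x·I − A) = x^3 + 6*x^2 + 12*x + 8 = (x + 2)^3

Eigenvalues and multiplicities (the geometric multiplicity of λ is n − rank(A − λI), which equals the number of Jordan blocks for λ):
  λ = -2: algebraic multiplicity = 3, geometric multiplicity = 2

Determining the block sizes for each eigenvalue:
  λ = -2: 2 blocks summing to 3 forces exactly one block of size 2 and the rest size 1 → block sizes [2, 1]

Assembling the blocks gives a Jordan form
J =
  [-2,  1,  0]
  [ 0, -2,  0]
  [ 0,  0, -2]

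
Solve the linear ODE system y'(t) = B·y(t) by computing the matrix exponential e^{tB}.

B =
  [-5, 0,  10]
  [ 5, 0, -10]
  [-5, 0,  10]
e^{tB} =
  [2 - exp(5*t), 0, 2*exp(5*t) - 2]
  [exp(5*t) - 1, 1, 2 - 2*exp(5*t)]
  [1 - exp(5*t), 0, 2*exp(5*t) - 1]

Strategy: write B = P · J · P⁻¹ where J is a Jordan canonical form, so e^{tB} = P · e^{tJ} · P⁻¹, and e^{tJ} can be computed block-by-block.

B has Jordan form
J =
  [0, 0, 0]
  [0, 0, 0]
  [0, 0, 5]
(up to reordering of blocks).

Per-block formulas:
  For a 1×1 block at λ = 5: exp(t · [5]) = [e^(5t)].
  For a 1×1 block at λ = 0: exp(t · [0]) = [e^(0t)].

After assembling e^{tJ} and conjugating by P, we get:

e^{tB} =
  [2 - exp(5*t), 0, 2*exp(5*t) - 2]
  [exp(5*t) - 1, 1, 2 - 2*exp(5*t)]
  [1 - exp(5*t), 0, 2*exp(5*t) - 1]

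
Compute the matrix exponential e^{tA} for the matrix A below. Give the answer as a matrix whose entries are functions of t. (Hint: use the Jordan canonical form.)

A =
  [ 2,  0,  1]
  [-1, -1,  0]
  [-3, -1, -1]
e^{tA} =
  [t^2/2 + 2*t + 1, -t^2/2, t^2/2 + t]
  [-t^2/2 - t, t^2/2 - t + 1, -t^2/2]
  [-t^2 - 3*t, t^2 - t, -t^2 - t + 1]

Strategy: write A = P · J · P⁻¹ where J is a Jordan canonical form, so e^{tA} = P · e^{tJ} · P⁻¹, and e^{tJ} can be computed block-by-block.

A has Jordan form
J =
  [0, 1, 0]
  [0, 0, 1]
  [0, 0, 0]
(up to reordering of blocks).

Per-block formulas:
  For a 3×3 Jordan block J_3(0): exp(t · J_3(0)) = e^(0t)·(I + t·N + (t^2/2)·N^2), where N is the 3×3 nilpotent shift.

After assembling e^{tJ} and conjugating by P, we get:

e^{tA} =
  [t^2/2 + 2*t + 1, -t^2/2, t^2/2 + t]
  [-t^2/2 - t, t^2/2 - t + 1, -t^2/2]
  [-t^2 - 3*t, t^2 - t, -t^2 - t + 1]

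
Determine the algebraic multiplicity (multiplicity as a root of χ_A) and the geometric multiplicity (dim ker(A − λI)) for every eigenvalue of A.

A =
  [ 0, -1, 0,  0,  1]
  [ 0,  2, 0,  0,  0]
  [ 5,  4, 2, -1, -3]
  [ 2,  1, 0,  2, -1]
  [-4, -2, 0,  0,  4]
λ = 2: alg = 5, geom = 3

Step 1 — factor the characteristic polynomial to read off the algebraic multiplicities:
  χ_A(x) = (x - 2)^5

Step 2 — compute geometric multiplicities via the rank-nullity identity g(λ) = n − rank(A − λI):
  rank(A − (2)·I) = 2, so dim ker(A − (2)·I) = n − 2 = 3

Summary:
  λ = 2: algebraic multiplicity = 5, geometric multiplicity = 3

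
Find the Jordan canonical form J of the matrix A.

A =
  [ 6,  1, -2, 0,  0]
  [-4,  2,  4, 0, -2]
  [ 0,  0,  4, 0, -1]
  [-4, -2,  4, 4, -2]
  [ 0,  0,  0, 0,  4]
J_2(4) ⊕ J_2(4) ⊕ J_1(4)

The characteristic polynomial is
  det(x·I − A) = x^5 - 20*x^4 + 160*x^3 - 640*x^2 + 1280*x - 1024 = (x - 4)^5

Eigenvalues and multiplicities (the geometric multiplicity of λ is n − rank(A − λI), which equals the number of Jordan blocks for λ):
  λ = 4: algebraic multiplicity = 5, geometric multiplicity = 3

Determining the block sizes for each eigenvalue:
  λ = 4: with am = 5 and gm = 3, the partition is not yet determined (e.g. several partitions of 5 into 3 parts exist). Let N = A − (4)·I. Computing rank(N^1) = 2, rank(N^2) = 0; the number of blocks of size ≥ j is rank(N^{j−1}) − rank(N^j), giving [3, 2]. So we have 2 block(s) of size 2, 1 block(s) of size 1 → block sizes [2, 2, 1]

Assembling the blocks gives a Jordan form
J =
  [4, 1, 0, 0, 0]
  [0, 4, 0, 0, 0]
  [0, 0, 4, 1, 0]
  [0, 0, 0, 4, 0]
  [0, 0, 0, 0, 4]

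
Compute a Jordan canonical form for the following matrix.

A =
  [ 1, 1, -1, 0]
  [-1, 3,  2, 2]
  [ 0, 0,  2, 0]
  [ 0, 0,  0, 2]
J_3(2) ⊕ J_1(2)

The characteristic polynomial is
  det(x·I − A) = x^4 - 8*x^3 + 24*x^2 - 32*x + 16 = (x - 2)^4

Eigenvalues and multiplicities (the geometric multiplicity of λ is n − rank(A − λI), which equals the number of Jordan blocks for λ):
  λ = 2: algebraic multiplicity = 4, geometric multiplicity = 2

Determining the block sizes for each eigenvalue:
  λ = 2: with am = 4 and gm = 2, the partition is not yet determined (e.g. several partitions of 4 into 2 parts exist). Let N = A − (2)·I. Computing rank(N^1) = 2, rank(N^2) = 1, rank(N^3) = 0; the number of blocks of size ≥ j is rank(N^{j−1}) − rank(N^j), giving [2, 1, 1]. So we have 1 block(s) of size 3, 1 block(s) of size 1 → block sizes [3, 1]

Assembling the blocks gives a Jordan form
J =
  [2, 1, 0, 0]
  [0, 2, 1, 0]
  [0, 0, 2, 0]
  [0, 0, 0, 2]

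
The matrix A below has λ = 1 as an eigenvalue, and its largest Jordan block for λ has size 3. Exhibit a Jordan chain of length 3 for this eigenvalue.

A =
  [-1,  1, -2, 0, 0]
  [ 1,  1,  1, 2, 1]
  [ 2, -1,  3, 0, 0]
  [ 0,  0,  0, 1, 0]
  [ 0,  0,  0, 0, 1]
A Jordan chain for λ = 1 of length 3:
v_1 = (1, 0, -1, 0, 0)ᵀ
v_2 = (-2, 1, 2, 0, 0)ᵀ
v_3 = (1, 0, 0, 0, 0)ᵀ

Let N = A − (1)·I. We want v_3 with N^3 v_3 = 0 but N^2 v_3 ≠ 0; then v_{j-1} := N · v_j for j = 3, …, 2.

Pick v_3 = (1, 0, 0, 0, 0)ᵀ.
Then v_2 = N · v_3 = (-2, 1, 2, 0, 0)ᵀ.
Then v_1 = N · v_2 = (1, 0, -1, 0, 0)ᵀ.

Sanity check: (A − (1)·I) v_1 = (0, 0, 0, 0, 0)ᵀ = 0. ✓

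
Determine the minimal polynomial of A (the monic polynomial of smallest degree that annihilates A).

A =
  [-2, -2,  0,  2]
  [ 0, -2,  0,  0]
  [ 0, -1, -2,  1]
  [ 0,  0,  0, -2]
x^2 + 4*x + 4

The characteristic polynomial is χ_A(x) = (x + 2)^4, so the eigenvalues are known. The minimal polynomial is
  m_A(x) = Π_λ (x − λ)^{k_λ}
where k_λ is the size of the *largest* Jordan block for λ (equivalently, the smallest k with (A − λI)^k v = 0 for every generalised eigenvector v of λ).

  λ = -2: largest Jordan block has size 2, contributing (x + 2)^2

So m_A(x) = (x + 2)^2 = x^2 + 4*x + 4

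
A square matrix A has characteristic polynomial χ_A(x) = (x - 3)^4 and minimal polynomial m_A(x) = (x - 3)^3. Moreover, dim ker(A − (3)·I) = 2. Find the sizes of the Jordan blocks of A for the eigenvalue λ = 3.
Block sizes for λ = 3: [3, 1]

Step 1 — from the characteristic polynomial, algebraic multiplicity of λ = 3 is 4. From dim ker(A − (3)·I) = 2, there are exactly 2 Jordan blocks for λ = 3.
Step 2 — from the minimal polynomial, the factor (x − 3)^3 tells us the largest block for λ = 3 has size 3.
Step 3 — with total size 4, 2 blocks, and largest block 3, the block sizes (in nonincreasing order) are [3, 1].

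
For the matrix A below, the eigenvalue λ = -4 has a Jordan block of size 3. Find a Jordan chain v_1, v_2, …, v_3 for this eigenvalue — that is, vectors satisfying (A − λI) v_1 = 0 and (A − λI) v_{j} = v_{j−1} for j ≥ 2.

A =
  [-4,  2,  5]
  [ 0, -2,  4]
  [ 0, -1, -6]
A Jordan chain for λ = -4 of length 3:
v_1 = (-1, 0, 0)ᵀ
v_2 = (2, 2, -1)ᵀ
v_3 = (0, 1, 0)ᵀ

Let N = A − (-4)·I. We want v_3 with N^3 v_3 = 0 but N^2 v_3 ≠ 0; then v_{j-1} := N · v_j for j = 3, …, 2.

Pick v_3 = (0, 1, 0)ᵀ.
Then v_2 = N · v_3 = (2, 2, -1)ᵀ.
Then v_1 = N · v_2 = (-1, 0, 0)ᵀ.

Sanity check: (A − (-4)·I) v_1 = (0, 0, 0)ᵀ = 0. ✓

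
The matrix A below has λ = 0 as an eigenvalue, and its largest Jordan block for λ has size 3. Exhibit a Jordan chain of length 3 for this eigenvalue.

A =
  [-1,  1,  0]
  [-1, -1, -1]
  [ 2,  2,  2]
A Jordan chain for λ = 0 of length 3:
v_1 = (-2, -2, 4)ᵀ
v_2 = (1, -1, 2)ᵀ
v_3 = (0, 1, 0)ᵀ

Let N = A − (0)·I. We want v_3 with N^3 v_3 = 0 but N^2 v_3 ≠ 0; then v_{j-1} := N · v_j for j = 3, …, 2.

Pick v_3 = (0, 1, 0)ᵀ.
Then v_2 = N · v_3 = (1, -1, 2)ᵀ.
Then v_1 = N · v_2 = (-2, -2, 4)ᵀ.

Sanity check: (A − (0)·I) v_1 = (0, 0, 0)ᵀ = 0. ✓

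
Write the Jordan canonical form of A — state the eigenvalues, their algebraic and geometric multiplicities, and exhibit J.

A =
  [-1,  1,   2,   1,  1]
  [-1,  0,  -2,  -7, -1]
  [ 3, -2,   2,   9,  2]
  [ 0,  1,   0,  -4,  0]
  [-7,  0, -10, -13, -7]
J_3(-2) ⊕ J_2(-2)

The characteristic polynomial is
  det(x·I − A) = x^5 + 10*x^4 + 40*x^3 + 80*x^2 + 80*x + 32 = (x + 2)^5

Eigenvalues and multiplicities (the geometric multiplicity of λ is n − rank(A − λI), which equals the number of Jordan blocks for λ):
  λ = -2: algebraic multiplicity = 5, geometric multiplicity = 2

Determining the block sizes for each eigenvalue:
  λ = -2: with am = 5 and gm = 2, the partition is not yet determined (e.g. several partitions of 5 into 2 parts exist). Let N = A − (-2)·I. Computing rank(N^1) = 3, rank(N^2) = 1, rank(N^3) = 0; the number of blocks of size ≥ j is rank(N^{j−1}) − rank(N^j), giving [2, 2, 1]. So we have 1 block(s) of size 3, 1 block(s) of size 2 → block sizes [3, 2]

Assembling the blocks gives a Jordan form
J =
  [-2,  1,  0,  0,  0]
  [ 0, -2,  1,  0,  0]
  [ 0,  0, -2,  0,  0]
  [ 0,  0,  0, -2,  1]
  [ 0,  0,  0,  0, -2]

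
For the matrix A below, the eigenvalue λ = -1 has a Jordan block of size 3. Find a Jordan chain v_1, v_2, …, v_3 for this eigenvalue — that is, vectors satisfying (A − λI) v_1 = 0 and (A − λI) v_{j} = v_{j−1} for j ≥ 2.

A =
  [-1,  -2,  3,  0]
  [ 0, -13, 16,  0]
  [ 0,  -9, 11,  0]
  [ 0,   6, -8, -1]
A Jordan chain for λ = -1 of length 3:
v_1 = (-3, 0, 0, 0)ᵀ
v_2 = (-2, -12, -9, 6)ᵀ
v_3 = (0, 1, 0, 0)ᵀ

Let N = A − (-1)·I. We want v_3 with N^3 v_3 = 0 but N^2 v_3 ≠ 0; then v_{j-1} := N · v_j for j = 3, …, 2.

Pick v_3 = (0, 1, 0, 0)ᵀ.
Then v_2 = N · v_3 = (-2, -12, -9, 6)ᵀ.
Then v_1 = N · v_2 = (-3, 0, 0, 0)ᵀ.

Sanity check: (A − (-1)·I) v_1 = (0, 0, 0, 0)ᵀ = 0. ✓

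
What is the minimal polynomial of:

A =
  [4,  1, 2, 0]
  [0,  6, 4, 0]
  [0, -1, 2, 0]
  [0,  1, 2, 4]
x^2 - 8*x + 16

The characteristic polynomial is χ_A(x) = (x - 4)^4, so the eigenvalues are known. The minimal polynomial is
  m_A(x) = Π_λ (x − λ)^{k_λ}
where k_λ is the size of the *largest* Jordan block for λ (equivalently, the smallest k with (A − λI)^k v = 0 for every generalised eigenvector v of λ).

  λ = 4: largest Jordan block has size 2, contributing (x − 4)^2

So m_A(x) = (x - 4)^2 = x^2 - 8*x + 16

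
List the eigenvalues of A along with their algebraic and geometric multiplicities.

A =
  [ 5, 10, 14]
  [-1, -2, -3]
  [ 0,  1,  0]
λ = 1: alg = 3, geom = 1

Step 1 — factor the characteristic polynomial to read off the algebraic multiplicities:
  χ_A(x) = (x - 1)^3

Step 2 — compute geometric multiplicities via the rank-nullity identity g(λ) = n − rank(A − λI):
  rank(A − (1)·I) = 2, so dim ker(A − (1)·I) = n − 2 = 1

Summary:
  λ = 1: algebraic multiplicity = 3, geometric multiplicity = 1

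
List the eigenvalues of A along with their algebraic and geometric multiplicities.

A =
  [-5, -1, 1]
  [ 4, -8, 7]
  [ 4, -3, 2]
λ = -5: alg = 2, geom = 1; λ = -1: alg = 1, geom = 1

Step 1 — factor the characteristic polynomial to read off the algebraic multiplicities:
  χ_A(x) = (x + 1)*(x + 5)^2

Step 2 — compute geometric multiplicities via the rank-nullity identity g(λ) = n − rank(A − λI):
  rank(A − (-5)·I) = 2, so dim ker(A − (-5)·I) = n − 2 = 1
  rank(A − (-1)·I) = 2, so dim ker(A − (-1)·I) = n − 2 = 1

Summary:
  λ = -5: algebraic multiplicity = 2, geometric multiplicity = 1
  λ = -1: algebraic multiplicity = 1, geometric multiplicity = 1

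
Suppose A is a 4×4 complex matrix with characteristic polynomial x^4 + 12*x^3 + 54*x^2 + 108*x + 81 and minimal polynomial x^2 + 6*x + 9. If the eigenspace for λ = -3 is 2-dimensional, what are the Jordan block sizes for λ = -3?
Block sizes for λ = -3: [2, 2]

Step 1 — from the characteristic polynomial, algebraic multiplicity of λ = -3 is 4. From dim ker(A − (-3)·I) = 2, there are exactly 2 Jordan blocks for λ = -3.
Step 2 — from the minimal polynomial, the factor (x + 3)^2 tells us the largest block for λ = -3 has size 2.
Step 3 — with total size 4, 2 blocks, and largest block 2, the block sizes (in nonincreasing order) are [2, 2].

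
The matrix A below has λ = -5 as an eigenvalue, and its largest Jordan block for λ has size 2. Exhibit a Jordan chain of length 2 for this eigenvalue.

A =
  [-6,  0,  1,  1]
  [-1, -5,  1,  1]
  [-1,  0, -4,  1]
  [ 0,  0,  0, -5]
A Jordan chain for λ = -5 of length 2:
v_1 = (-1, -1, -1, 0)ᵀ
v_2 = (1, 0, 0, 0)ᵀ

Let N = A − (-5)·I. We want v_2 with N^2 v_2 = 0 but N^1 v_2 ≠ 0; then v_{j-1} := N · v_j for j = 2, …, 2.

Pick v_2 = (1, 0, 0, 0)ᵀ.
Then v_1 = N · v_2 = (-1, -1, -1, 0)ᵀ.

Sanity check: (A − (-5)·I) v_1 = (0, 0, 0, 0)ᵀ = 0. ✓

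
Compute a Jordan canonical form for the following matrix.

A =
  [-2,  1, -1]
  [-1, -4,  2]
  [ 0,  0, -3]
J_3(-3)

The characteristic polynomial is
  det(x·I − A) = x^3 + 9*x^2 + 27*x + 27 = (x + 3)^3

Eigenvalues and multiplicities (the geometric multiplicity of λ is n − rank(A − λI), which equals the number of Jordan blocks for λ):
  λ = -3: algebraic multiplicity = 3, geometric multiplicity = 1

Determining the block sizes for each eigenvalue:
  λ = -3: one block (gm = 1), so the single block has size am = 3 → block sizes [3]

Assembling the blocks gives a Jordan form
J =
  [-3,  1,  0]
  [ 0, -3,  1]
  [ 0,  0, -3]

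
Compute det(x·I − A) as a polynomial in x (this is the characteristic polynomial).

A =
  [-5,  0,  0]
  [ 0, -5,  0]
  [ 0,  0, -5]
x^3 + 15*x^2 + 75*x + 125

Expanding det(x·I − A) (e.g. by cofactor expansion or by noting that A is similar to its Jordan form J, which has the same characteristic polynomial as A) gives
  χ_A(x) = x^3 + 15*x^2 + 75*x + 125
which factors as (x + 5)^3. The eigenvalues (with algebraic multiplicities) are λ = -5 with multiplicity 3.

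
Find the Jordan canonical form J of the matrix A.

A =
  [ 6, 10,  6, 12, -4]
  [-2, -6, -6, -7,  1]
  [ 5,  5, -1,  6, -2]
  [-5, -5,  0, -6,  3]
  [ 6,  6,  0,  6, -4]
J_1(-4) ⊕ J_1(-4) ⊕ J_3(-1)

The characteristic polynomial is
  det(x·I − A) = x^5 + 11*x^4 + 43*x^3 + 73*x^2 + 56*x + 16 = (x + 1)^3*(x + 4)^2

Eigenvalues and multiplicities (the geometric multiplicity of λ is n − rank(A − λI), which equals the number of Jordan blocks for λ):
  λ = -4: algebraic multiplicity = 2, geometric multiplicity = 2
  λ = -1: algebraic multiplicity = 3, geometric multiplicity = 1

Determining the block sizes for each eigenvalue:
  λ = -4: gm = am = 2, so every block has size 1 → block sizes [1, 1]
  λ = -1: one block (gm = 1), so the single block has size am = 3 → block sizes [3]

Assembling the blocks gives a Jordan form
J =
  [-4,  0,  0,  0,  0]
  [ 0, -4,  0,  0,  0]
  [ 0,  0, -1,  1,  0]
  [ 0,  0,  0, -1,  1]
  [ 0,  0,  0,  0, -1]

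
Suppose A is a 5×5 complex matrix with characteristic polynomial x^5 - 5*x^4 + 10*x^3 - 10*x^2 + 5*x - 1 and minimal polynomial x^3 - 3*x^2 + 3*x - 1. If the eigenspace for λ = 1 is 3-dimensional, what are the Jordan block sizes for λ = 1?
Block sizes for λ = 1: [3, 1, 1]

Step 1 — from the characteristic polynomial, algebraic multiplicity of λ = 1 is 5. From dim ker(A − (1)·I) = 3, there are exactly 3 Jordan blocks for λ = 1.
Step 2 — from the minimal polynomial, the factor (x − 1)^3 tells us the largest block for λ = 1 has size 3.
Step 3 — with total size 5, 3 blocks, and largest block 3, the block sizes (in nonincreasing order) are [3, 1, 1].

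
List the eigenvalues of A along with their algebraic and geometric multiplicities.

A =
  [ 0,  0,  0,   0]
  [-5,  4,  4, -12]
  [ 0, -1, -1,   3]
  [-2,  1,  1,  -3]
λ = 0: alg = 4, geom = 2

Step 1 — factor the characteristic polynomial to read off the algebraic multiplicities:
  χ_A(x) = x^4

Step 2 — compute geometric multiplicities via the rank-nullity identity g(λ) = n − rank(A − λI):
  rank(A − (0)·I) = 2, so dim ker(A − (0)·I) = n − 2 = 2

Summary:
  λ = 0: algebraic multiplicity = 4, geometric multiplicity = 2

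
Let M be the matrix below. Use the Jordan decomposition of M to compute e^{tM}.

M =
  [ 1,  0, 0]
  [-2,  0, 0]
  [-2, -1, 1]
e^{tM} =
  [exp(t), 0, 0]
  [2 - 2*exp(t), 1, 0]
  [2 - 2*exp(t), 1 - exp(t), exp(t)]

Strategy: write M = P · J · P⁻¹ where J is a Jordan canonical form, so e^{tM} = P · e^{tJ} · P⁻¹, and e^{tJ} can be computed block-by-block.

M has Jordan form
J =
  [0, 0, 0]
  [0, 1, 0]
  [0, 0, 1]
(up to reordering of blocks).

Per-block formulas:
  For a 1×1 block at λ = 1: exp(t · [1]) = [e^(1t)].
  For a 1×1 block at λ = 0: exp(t · [0]) = [e^(0t)].

After assembling e^{tJ} and conjugating by P, we get:

e^{tM} =
  [exp(t), 0, 0]
  [2 - 2*exp(t), 1, 0]
  [2 - 2*exp(t), 1 - exp(t), exp(t)]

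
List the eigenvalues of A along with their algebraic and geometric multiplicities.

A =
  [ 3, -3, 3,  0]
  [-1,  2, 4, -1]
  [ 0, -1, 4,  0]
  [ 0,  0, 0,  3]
λ = 3: alg = 4, geom = 2

Step 1 — factor the characteristic polynomial to read off the algebraic multiplicities:
  χ_A(x) = (x - 3)^4

Step 2 — compute geometric multiplicities via the rank-nullity identity g(λ) = n − rank(A − λI):
  rank(A − (3)·I) = 2, so dim ker(A − (3)·I) = n − 2 = 2

Summary:
  λ = 3: algebraic multiplicity = 4, geometric multiplicity = 2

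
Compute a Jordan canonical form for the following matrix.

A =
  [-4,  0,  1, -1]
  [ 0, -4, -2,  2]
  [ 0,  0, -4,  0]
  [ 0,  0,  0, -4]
J_2(-4) ⊕ J_1(-4) ⊕ J_1(-4)

The characteristic polynomial is
  det(x·I − A) = x^4 + 16*x^3 + 96*x^2 + 256*x + 256 = (x + 4)^4

Eigenvalues and multiplicities (the geometric multiplicity of λ is n − rank(A − λI), which equals the number of Jordan blocks for λ):
  λ = -4: algebraic multiplicity = 4, geometric multiplicity = 3

Determining the block sizes for each eigenvalue:
  λ = -4: 3 blocks summing to 4 forces exactly one block of size 2 and the rest size 1 → block sizes [2, 1, 1]

Assembling the blocks gives a Jordan form
J =
  [-4,  1,  0,  0]
  [ 0, -4,  0,  0]
  [ 0,  0, -4,  0]
  [ 0,  0,  0, -4]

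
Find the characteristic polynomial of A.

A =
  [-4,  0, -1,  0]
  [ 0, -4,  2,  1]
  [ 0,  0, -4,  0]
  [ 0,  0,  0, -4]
x^4 + 16*x^3 + 96*x^2 + 256*x + 256

Expanding det(x·I − A) (e.g. by cofactor expansion or by noting that A is similar to its Jordan form J, which has the same characteristic polynomial as A) gives
  χ_A(x) = x^4 + 16*x^3 + 96*x^2 + 256*x + 256
which factors as (x + 4)^4. The eigenvalues (with algebraic multiplicities) are λ = -4 with multiplicity 4.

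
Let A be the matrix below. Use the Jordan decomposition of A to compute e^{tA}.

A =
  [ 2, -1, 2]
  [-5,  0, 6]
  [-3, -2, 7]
e^{tA} =
  [-t*exp(3*t) + exp(3*t), -t*exp(3*t), 2*t*exp(3*t)]
  [t^2*exp(3*t) - 5*t*exp(3*t), t^2*exp(3*t) - 3*t*exp(3*t) + exp(3*t), -2*t^2*exp(3*t) + 6*t*exp(3*t)]
  [t^2*exp(3*t)/2 - 3*t*exp(3*t), t^2*exp(3*t)/2 - 2*t*exp(3*t), -t^2*exp(3*t) + 4*t*exp(3*t) + exp(3*t)]

Strategy: write A = P · J · P⁻¹ where J is a Jordan canonical form, so e^{tA} = P · e^{tJ} · P⁻¹, and e^{tJ} can be computed block-by-block.

A has Jordan form
J =
  [3, 1, 0]
  [0, 3, 1]
  [0, 0, 3]
(up to reordering of blocks).

Per-block formulas:
  For a 3×3 Jordan block J_3(3): exp(t · J_3(3)) = e^(3t)·(I + t·N + (t^2/2)·N^2), where N is the 3×3 nilpotent shift.

After assembling e^{tJ} and conjugating by P, we get:

e^{tA} =
  [-t*exp(3*t) + exp(3*t), -t*exp(3*t), 2*t*exp(3*t)]
  [t^2*exp(3*t) - 5*t*exp(3*t), t^2*exp(3*t) - 3*t*exp(3*t) + exp(3*t), -2*t^2*exp(3*t) + 6*t*exp(3*t)]
  [t^2*exp(3*t)/2 - 3*t*exp(3*t), t^2*exp(3*t)/2 - 2*t*exp(3*t), -t^2*exp(3*t) + 4*t*exp(3*t) + exp(3*t)]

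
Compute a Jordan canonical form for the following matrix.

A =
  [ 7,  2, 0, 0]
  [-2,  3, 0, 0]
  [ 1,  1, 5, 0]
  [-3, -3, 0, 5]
J_2(5) ⊕ J_1(5) ⊕ J_1(5)

The characteristic polynomial is
  det(x·I − A) = x^4 - 20*x^3 + 150*x^2 - 500*x + 625 = (x - 5)^4

Eigenvalues and multiplicities (the geometric multiplicity of λ is n − rank(A − λI), which equals the number of Jordan blocks for λ):
  λ = 5: algebraic multiplicity = 4, geometric multiplicity = 3

Determining the block sizes for each eigenvalue:
  λ = 5: 3 blocks summing to 4 forces exactly one block of size 2 and the rest size 1 → block sizes [2, 1, 1]

Assembling the blocks gives a Jordan form
J =
  [5, 1, 0, 0]
  [0, 5, 0, 0]
  [0, 0, 5, 0]
  [0, 0, 0, 5]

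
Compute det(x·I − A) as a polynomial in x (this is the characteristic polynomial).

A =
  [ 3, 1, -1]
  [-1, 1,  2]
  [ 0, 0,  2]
x^3 - 6*x^2 + 12*x - 8

Expanding det(x·I − A) (e.g. by cofactor expansion or by noting that A is similar to its Jordan form J, which has the same characteristic polynomial as A) gives
  χ_A(x) = x^3 - 6*x^2 + 12*x - 8
which factors as (x - 2)^3. The eigenvalues (with algebraic multiplicities) are λ = 2 with multiplicity 3.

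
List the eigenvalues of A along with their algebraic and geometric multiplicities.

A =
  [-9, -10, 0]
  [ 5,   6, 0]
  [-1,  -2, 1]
λ = -4: alg = 1, geom = 1; λ = 1: alg = 2, geom = 1

Step 1 — factor the characteristic polynomial to read off the algebraic multiplicities:
  χ_A(x) = (x - 1)^2*(x + 4)

Step 2 — compute geometric multiplicities via the rank-nullity identity g(λ) = n − rank(A − λI):
  rank(A − (-4)·I) = 2, so dim ker(A − (-4)·I) = n − 2 = 1
  rank(A − (1)·I) = 2, so dim ker(A − (1)·I) = n − 2 = 1

Summary:
  λ = -4: algebraic multiplicity = 1, geometric multiplicity = 1
  λ = 1: algebraic multiplicity = 2, geometric multiplicity = 1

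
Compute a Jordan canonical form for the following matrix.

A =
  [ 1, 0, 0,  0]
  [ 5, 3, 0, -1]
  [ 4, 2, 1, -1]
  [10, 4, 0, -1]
J_2(1) ⊕ J_2(1)

The characteristic polynomial is
  det(x·I − A) = x^4 - 4*x^3 + 6*x^2 - 4*x + 1 = (x - 1)^4

Eigenvalues and multiplicities (the geometric multiplicity of λ is n − rank(A − λI), which equals the number of Jordan blocks for λ):
  λ = 1: algebraic multiplicity = 4, geometric multiplicity = 2

Determining the block sizes for each eigenvalue:
  λ = 1: with am = 4 and gm = 2, the partition is not yet determined (e.g. several partitions of 4 into 2 parts exist). Let N = A − (1)·I. Computing rank(N^1) = 2, rank(N^2) = 0; the number of blocks of size ≥ j is rank(N^{j−1}) − rank(N^j), giving [2, 2]. So we have 2 block(s) of size 2 → block sizes [2, 2]

Assembling the blocks gives a Jordan form
J =
  [1, 1, 0, 0]
  [0, 1, 0, 0]
  [0, 0, 1, 1]
  [0, 0, 0, 1]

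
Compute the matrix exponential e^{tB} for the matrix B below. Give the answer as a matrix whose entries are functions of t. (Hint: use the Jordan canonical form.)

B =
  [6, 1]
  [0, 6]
e^{tB} =
  [exp(6*t), t*exp(6*t)]
  [0, exp(6*t)]

Strategy: write B = P · J · P⁻¹ where J is a Jordan canonical form, so e^{tB} = P · e^{tJ} · P⁻¹, and e^{tJ} can be computed block-by-block.

B has Jordan form
J =
  [6, 1]
  [0, 6]
(up to reordering of blocks).

Per-block formulas:
  For a 2×2 Jordan block J_2(6): exp(t · J_2(6)) = e^(6t)·(I + t·N), where N is the 2×2 nilpotent shift.

After assembling e^{tJ} and conjugating by P, we get:

e^{tB} =
  [exp(6*t), t*exp(6*t)]
  [0, exp(6*t)]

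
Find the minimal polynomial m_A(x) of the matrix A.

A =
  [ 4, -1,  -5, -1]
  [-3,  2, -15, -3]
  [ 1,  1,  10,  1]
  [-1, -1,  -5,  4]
x^2 - 10*x + 25

The characteristic polynomial is χ_A(x) = (x - 5)^4, so the eigenvalues are known. The minimal polynomial is
  m_A(x) = Π_λ (x − λ)^{k_λ}
where k_λ is the size of the *largest* Jordan block for λ (equivalently, the smallest k with (A − λI)^k v = 0 for every generalised eigenvector v of λ).

  λ = 5: largest Jordan block has size 2, contributing (x − 5)^2

So m_A(x) = (x - 5)^2 = x^2 - 10*x + 25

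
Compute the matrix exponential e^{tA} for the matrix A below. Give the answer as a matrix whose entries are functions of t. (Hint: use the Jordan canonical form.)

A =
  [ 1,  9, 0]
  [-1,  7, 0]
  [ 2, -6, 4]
e^{tA} =
  [-3*t*exp(4*t) + exp(4*t), 9*t*exp(4*t), 0]
  [-t*exp(4*t), 3*t*exp(4*t) + exp(4*t), 0]
  [2*t*exp(4*t), -6*t*exp(4*t), exp(4*t)]

Strategy: write A = P · J · P⁻¹ where J is a Jordan canonical form, so e^{tA} = P · e^{tJ} · P⁻¹, and e^{tJ} can be computed block-by-block.

A has Jordan form
J =
  [4, 1, 0]
  [0, 4, 0]
  [0, 0, 4]
(up to reordering of blocks).

Per-block formulas:
  For a 1×1 block at λ = 4: exp(t · [4]) = [e^(4t)].
  For a 2×2 Jordan block J_2(4): exp(t · J_2(4)) = e^(4t)·(I + t·N), where N is the 2×2 nilpotent shift.

After assembling e^{tJ} and conjugating by P, we get:

e^{tA} =
  [-3*t*exp(4*t) + exp(4*t), 9*t*exp(4*t), 0]
  [-t*exp(4*t), 3*t*exp(4*t) + exp(4*t), 0]
  [2*t*exp(4*t), -6*t*exp(4*t), exp(4*t)]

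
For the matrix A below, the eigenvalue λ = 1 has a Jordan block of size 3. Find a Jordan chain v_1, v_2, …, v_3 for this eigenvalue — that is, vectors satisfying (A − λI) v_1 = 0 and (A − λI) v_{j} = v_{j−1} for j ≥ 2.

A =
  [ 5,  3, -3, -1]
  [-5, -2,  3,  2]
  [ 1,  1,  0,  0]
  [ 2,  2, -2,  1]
A Jordan chain for λ = 1 of length 3:
v_1 = (-4, 2, -2, -4)ᵀ
v_2 = (4, -5, 1, 2)ᵀ
v_3 = (1, 0, 0, 0)ᵀ

Let N = A − (1)·I. We want v_3 with N^3 v_3 = 0 but N^2 v_3 ≠ 0; then v_{j-1} := N · v_j for j = 3, …, 2.

Pick v_3 = (1, 0, 0, 0)ᵀ.
Then v_2 = N · v_3 = (4, -5, 1, 2)ᵀ.
Then v_1 = N · v_2 = (-4, 2, -2, -4)ᵀ.

Sanity check: (A − (1)·I) v_1 = (0, 0, 0, 0)ᵀ = 0. ✓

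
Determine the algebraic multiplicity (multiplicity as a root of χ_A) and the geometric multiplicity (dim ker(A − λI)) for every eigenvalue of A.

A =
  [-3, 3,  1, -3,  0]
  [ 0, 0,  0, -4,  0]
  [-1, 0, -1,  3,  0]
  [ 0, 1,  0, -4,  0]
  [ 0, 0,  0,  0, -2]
λ = -2: alg = 5, geom = 3

Step 1 — factor the characteristic polynomial to read off the algebraic multiplicities:
  χ_A(x) = (x + 2)^5

Step 2 — compute geometric multiplicities via the rank-nullity identity g(λ) = n − rank(A − λI):
  rank(A − (-2)·I) = 2, so dim ker(A − (-2)·I) = n − 2 = 3

Summary:
  λ = -2: algebraic multiplicity = 5, geometric multiplicity = 3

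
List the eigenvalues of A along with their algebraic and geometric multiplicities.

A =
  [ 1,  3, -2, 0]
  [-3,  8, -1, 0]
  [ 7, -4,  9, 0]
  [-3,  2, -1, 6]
λ = 6: alg = 4, geom = 2

Step 1 — factor the characteristic polynomial to read off the algebraic multiplicities:
  χ_A(x) = (x - 6)^4

Step 2 — compute geometric multiplicities via the rank-nullity identity g(λ) = n − rank(A − λI):
  rank(A − (6)·I) = 2, so dim ker(A − (6)·I) = n − 2 = 2

Summary:
  λ = 6: algebraic multiplicity = 4, geometric multiplicity = 2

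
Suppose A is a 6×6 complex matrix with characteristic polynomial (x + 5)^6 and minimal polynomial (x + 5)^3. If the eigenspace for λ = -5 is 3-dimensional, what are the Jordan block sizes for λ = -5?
Block sizes for λ = -5: [3, 2, 1]

Step 1 — from the characteristic polynomial, algebraic multiplicity of λ = -5 is 6. From dim ker(A − (-5)·I) = 3, there are exactly 3 Jordan blocks for λ = -5.
Step 2 — from the minimal polynomial, the factor (x + 5)^3 tells us the largest block for λ = -5 has size 3.
Step 3 — with total size 6, 3 blocks, and largest block 3, the block sizes (in nonincreasing order) are [3, 2, 1].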